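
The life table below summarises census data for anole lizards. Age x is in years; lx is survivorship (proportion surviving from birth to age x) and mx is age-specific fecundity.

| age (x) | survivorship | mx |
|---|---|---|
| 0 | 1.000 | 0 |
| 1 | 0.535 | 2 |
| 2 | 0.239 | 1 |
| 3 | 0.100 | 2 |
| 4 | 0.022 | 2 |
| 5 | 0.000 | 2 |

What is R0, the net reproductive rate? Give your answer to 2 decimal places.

lx·mx by age: 0, 1.07, 0.239, 0.2, 0.044, 0
R0 = Σ lx·mx = 1.553 → 1.55

1.55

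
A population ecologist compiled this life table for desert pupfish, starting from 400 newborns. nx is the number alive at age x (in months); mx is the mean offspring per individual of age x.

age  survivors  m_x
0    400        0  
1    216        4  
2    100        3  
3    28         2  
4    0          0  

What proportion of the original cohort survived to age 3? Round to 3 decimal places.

l_3 = n_3/n_0 = 28/400 = 0.07 → 0.070

0.070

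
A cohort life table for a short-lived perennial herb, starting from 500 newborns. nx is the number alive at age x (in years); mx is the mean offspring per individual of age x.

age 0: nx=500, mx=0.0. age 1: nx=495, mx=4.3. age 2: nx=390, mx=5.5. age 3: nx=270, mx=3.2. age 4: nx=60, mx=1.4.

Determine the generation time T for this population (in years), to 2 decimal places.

1.79

lx = nx/n0 = nx/500: 1, 0.99, 0.78, 0.54, 0.12
lx·mx: 0, 4.257, 4.29, 1.728, 0.168 → R0 = 10.443
x·lx·mx: 0, 4.257, 8.58, 5.184, 0.672 → Σ = 18.693
T = 18.693 / 10.443 = 1.790003… → 1.79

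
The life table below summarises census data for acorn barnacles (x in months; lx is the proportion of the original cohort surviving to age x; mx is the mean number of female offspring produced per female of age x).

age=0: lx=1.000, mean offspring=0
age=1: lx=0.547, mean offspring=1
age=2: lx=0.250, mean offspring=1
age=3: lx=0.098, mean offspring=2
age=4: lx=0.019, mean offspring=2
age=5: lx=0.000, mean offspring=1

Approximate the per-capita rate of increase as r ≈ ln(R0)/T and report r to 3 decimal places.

R0 = Σ lx·mx = 0 + 0.547 + 0.25 + 0.196 + 0.038 + 0 = 1.031
Σ x·lx·mx = 1.787; T = 1.787/1.031 = 1.73327…
r ≈ ln(R0)/T = ln(1.031)/1.73327… = 0.01761… → 0.018

0.018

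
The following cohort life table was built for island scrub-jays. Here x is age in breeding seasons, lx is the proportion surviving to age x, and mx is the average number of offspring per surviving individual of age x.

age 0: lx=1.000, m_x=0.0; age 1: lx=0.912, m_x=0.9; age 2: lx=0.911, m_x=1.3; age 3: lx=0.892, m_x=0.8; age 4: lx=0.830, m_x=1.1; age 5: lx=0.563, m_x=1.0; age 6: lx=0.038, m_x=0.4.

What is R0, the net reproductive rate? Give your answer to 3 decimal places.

4.210

lx·mx by age: 0, 0.8208, 1.1843, 0.7136, 0.913, 0.563, 0.0152
R0 = Σ lx·mx = 4.2099 → 4.210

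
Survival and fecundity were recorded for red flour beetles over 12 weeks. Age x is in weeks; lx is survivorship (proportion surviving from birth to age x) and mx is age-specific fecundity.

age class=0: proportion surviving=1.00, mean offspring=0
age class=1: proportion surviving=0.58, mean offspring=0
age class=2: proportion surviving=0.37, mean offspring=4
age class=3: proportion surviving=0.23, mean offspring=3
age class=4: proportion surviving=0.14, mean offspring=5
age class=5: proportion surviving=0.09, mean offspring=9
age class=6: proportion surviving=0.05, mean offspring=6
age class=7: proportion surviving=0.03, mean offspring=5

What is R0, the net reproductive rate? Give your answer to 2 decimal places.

4.13

lx·mx by age: 0, 0, 1.48, 0.69, 0.7, 0.81, 0.3, 0.15
R0 = Σ lx·mx = 4.13 → 4.13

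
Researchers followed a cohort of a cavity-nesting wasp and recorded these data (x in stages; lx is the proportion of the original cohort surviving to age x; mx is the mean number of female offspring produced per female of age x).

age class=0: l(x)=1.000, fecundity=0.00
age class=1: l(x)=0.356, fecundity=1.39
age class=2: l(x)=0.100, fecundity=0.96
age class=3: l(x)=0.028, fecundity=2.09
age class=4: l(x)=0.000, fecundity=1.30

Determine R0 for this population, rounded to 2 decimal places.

lx·mx by age: 0, 0.49484, 0.096, 0.05852, 0
R0 = Σ lx·mx = 0.64936 → 0.65

0.65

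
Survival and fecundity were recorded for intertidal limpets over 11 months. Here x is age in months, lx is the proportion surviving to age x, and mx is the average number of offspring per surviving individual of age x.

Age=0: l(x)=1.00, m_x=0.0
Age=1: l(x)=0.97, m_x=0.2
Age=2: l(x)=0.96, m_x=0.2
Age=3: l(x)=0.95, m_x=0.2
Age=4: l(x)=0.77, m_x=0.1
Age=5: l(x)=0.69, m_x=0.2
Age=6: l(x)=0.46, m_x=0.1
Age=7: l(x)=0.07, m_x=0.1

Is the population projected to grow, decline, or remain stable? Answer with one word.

declining

R0 = Σ lx·mx = 0 + 0.194 + 0.192 + 0.19 + 0.077 + 0.138 + 0.046 + 0.007 = 0.844
R0 < 1, so the population is declining.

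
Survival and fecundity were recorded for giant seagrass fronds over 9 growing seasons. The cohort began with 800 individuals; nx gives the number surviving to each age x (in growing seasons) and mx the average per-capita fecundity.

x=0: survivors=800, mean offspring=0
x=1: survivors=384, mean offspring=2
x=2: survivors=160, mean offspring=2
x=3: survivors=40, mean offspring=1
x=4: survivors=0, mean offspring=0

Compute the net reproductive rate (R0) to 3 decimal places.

1.410

lx = nx/n0 = nx/800: 1, 0.48, 0.2, 0.05, 0
lx·mx by age: 0, 0.96, 0.4, 0.05, 0
R0 = Σ lx·mx = 1.41 → 1.410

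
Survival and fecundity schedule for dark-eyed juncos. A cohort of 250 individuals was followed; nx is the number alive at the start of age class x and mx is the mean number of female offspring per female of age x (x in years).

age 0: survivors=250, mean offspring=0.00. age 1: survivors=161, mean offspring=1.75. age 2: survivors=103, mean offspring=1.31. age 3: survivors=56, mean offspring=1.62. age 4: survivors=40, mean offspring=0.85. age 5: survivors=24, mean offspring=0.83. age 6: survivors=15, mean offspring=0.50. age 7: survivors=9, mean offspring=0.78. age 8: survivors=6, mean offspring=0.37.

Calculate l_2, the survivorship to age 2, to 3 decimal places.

l_2 = n_2/n_0 = 103/250 = 0.412 → 0.412

0.412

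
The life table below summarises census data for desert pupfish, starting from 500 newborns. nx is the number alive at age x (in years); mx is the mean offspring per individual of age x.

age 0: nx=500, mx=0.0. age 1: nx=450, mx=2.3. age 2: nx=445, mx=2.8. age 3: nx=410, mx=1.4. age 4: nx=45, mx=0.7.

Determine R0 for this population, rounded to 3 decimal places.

5.773

lx = nx/n0 = nx/500: 1, 0.9, 0.89, 0.82, 0.09
lx·mx by age: 0, 2.07, 2.492, 1.148, 0.063
R0 = Σ lx·mx = 5.773 → 5.773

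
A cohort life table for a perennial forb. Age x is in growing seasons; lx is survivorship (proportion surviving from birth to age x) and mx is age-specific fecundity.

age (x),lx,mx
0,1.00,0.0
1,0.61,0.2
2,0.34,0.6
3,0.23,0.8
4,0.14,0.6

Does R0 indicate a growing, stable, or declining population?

R0 = Σ lx·mx = 0 + 0.122 + 0.204 + 0.184 + 0.084 = 0.594
R0 < 1, so the population is declining.

declining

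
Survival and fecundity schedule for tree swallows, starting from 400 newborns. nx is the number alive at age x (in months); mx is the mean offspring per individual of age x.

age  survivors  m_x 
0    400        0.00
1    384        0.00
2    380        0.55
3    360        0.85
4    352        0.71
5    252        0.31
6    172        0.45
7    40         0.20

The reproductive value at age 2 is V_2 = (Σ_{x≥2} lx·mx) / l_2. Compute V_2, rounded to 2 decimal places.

lx = nx/n0 = nx/400: 1, 0.96, 0.95, 0.9, 0.88, 0.63, 0.43, 0.1
lx·mx for x ≥ 2: 0.5225, 0.765, 0.6248, 0.1953, 0.1935, 0.02 → sum = 2.3211
V_2 = 2.3211 / l_2 = 2.3211 / 0.95 = 2.443263… → 2.44

2.44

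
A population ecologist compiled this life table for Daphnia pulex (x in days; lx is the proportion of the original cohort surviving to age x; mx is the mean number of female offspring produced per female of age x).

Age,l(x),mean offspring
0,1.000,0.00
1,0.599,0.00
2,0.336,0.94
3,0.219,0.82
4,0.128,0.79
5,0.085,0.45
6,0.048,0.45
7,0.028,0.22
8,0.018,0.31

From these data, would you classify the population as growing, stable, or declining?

R0 = Σ lx·mx = 0 + 0 + 0.31584 + 0.17958 + 0.10112 + 0.03825 + 0.0216 + 0.00616 + 0.00558 = 0.66813
R0 < 1, so the population is declining.

declining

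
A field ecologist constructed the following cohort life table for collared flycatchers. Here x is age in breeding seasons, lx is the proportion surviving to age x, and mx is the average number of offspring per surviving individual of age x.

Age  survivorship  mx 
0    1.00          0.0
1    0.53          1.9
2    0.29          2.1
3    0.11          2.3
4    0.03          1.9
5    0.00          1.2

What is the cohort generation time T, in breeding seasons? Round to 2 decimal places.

lx·mx: 0, 1.007, 0.609, 0.253, 0.057, 0 → R0 = 1.926
x·lx·mx: 0, 1.007, 1.218, 0.759, 0.228, 0 → Σ = 3.212
T = 3.212 / 1.926 = 1.667705… → 1.67

1.67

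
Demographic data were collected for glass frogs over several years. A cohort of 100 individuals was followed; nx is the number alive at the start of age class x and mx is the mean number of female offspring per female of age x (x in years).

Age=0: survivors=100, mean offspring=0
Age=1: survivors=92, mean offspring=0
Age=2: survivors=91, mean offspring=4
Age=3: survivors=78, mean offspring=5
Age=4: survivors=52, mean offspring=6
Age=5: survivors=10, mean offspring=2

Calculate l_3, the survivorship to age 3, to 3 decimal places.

0.780

l_3 = n_3/n_0 = 78/100 = 0.78 → 0.780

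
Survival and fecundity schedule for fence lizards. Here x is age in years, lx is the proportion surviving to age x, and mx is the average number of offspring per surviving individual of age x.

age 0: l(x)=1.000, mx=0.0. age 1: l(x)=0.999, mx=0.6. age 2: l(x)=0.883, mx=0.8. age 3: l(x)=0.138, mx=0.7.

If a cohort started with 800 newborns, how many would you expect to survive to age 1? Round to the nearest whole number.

799

Expected survivors = N0 · l_1 = 800 × 0.999 = 799.2 → 799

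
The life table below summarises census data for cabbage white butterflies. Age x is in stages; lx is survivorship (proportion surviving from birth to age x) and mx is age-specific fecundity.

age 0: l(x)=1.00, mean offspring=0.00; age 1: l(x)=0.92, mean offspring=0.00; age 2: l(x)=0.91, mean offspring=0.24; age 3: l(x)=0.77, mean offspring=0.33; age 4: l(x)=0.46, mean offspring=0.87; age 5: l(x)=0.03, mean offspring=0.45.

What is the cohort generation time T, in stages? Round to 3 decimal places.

lx·mx: 0, 0, 0.2184, 0.2541, 0.4002, 0.0135 → R0 = 0.8862
x·lx·mx: 0, 0, 0.4368, 0.7623, 1.6008, 0.0675 → Σ = 2.8674
T = 2.8674 / 0.8862 = 3.235613… → 3.236

3.236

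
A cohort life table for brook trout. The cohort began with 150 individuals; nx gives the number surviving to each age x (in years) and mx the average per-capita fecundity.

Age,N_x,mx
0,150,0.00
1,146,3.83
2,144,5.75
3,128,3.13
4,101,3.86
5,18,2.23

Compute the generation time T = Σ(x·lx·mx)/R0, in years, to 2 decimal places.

2.33

lx = nx/n0 = nx/150: 1, 0.97333…, 0.96, 0.85333…, 0.67333…, 0.12
lx·mx: 0, 3.727867…, 5.52, 2.670933…, 2.599067…, 0.2676 → R0 = 14.785467…
x·lx·mx: 0, 3.727867…, 11.04, 8.0128…, 10.396267…, 1.338 → Σ = 34.514933…
T = 34.514933… / 14.785467… = 2.334382… → 2.33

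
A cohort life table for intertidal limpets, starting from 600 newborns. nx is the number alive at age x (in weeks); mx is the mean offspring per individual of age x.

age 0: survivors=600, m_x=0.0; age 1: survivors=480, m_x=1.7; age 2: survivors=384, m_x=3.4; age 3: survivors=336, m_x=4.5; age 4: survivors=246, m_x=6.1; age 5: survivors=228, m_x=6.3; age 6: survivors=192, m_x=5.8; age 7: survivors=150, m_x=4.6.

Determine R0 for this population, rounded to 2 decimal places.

13.96

lx = nx/n0 = nx/600: 1, 0.8, 0.64, 0.56, 0.41, 0.38, 0.32, 0.25
lx·mx by age: 0, 1.36, 2.176, 2.52, 2.501, 2.394, 1.856, 1.15
R0 = Σ lx·mx = 13.957 → 13.96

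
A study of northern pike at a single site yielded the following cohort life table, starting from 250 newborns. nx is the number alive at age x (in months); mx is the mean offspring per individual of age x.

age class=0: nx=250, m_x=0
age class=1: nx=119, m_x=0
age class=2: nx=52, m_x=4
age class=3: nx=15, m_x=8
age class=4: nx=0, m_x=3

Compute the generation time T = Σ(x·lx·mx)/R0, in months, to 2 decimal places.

2.37

lx = nx/n0 = nx/250: 1, 0.476, 0.208, 0.06, 0
lx·mx: 0, 0, 0.832, 0.48, 0 → R0 = 1.312
x·lx·mx: 0, 0, 1.664, 1.44, 0 → Σ = 3.104
T = 3.104 / 1.312 = 2.365854… → 2.37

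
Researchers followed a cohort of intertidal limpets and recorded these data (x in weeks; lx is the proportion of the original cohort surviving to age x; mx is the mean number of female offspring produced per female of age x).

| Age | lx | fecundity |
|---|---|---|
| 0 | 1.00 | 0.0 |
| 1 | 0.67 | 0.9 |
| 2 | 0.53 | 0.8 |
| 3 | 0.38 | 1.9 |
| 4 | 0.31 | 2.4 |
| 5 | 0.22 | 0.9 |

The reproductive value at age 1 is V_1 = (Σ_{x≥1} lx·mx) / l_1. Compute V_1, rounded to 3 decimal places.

4.016

lx·mx for x ≥ 1: 0.603, 0.424, 0.722, 0.744, 0.198 → sum = 2.691
V_1 = 2.691 / l_1 = 2.691 / 0.67 = 4.016418… → 4.016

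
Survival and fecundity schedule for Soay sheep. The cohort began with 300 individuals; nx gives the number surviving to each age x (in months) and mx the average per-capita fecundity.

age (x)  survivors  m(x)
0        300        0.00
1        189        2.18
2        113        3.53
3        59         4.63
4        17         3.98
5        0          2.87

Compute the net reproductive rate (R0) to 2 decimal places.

lx = nx/n0 = nx/300: 1, 0.63, 0.37667…, 0.19667…, 0.05667…, 0
lx·mx by age: 0, 1.3734, 1.329633…, 0.910567…, 0.225533…, 0
R0 = Σ lx·mx = 3.839133… → 3.84

3.84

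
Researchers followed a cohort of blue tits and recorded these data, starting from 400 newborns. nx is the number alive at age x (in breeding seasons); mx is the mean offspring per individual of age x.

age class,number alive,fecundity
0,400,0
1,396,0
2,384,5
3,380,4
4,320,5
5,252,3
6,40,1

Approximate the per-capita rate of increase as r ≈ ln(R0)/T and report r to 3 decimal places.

lx = nx/n0 = nx/400: 1, 0.99, 0.96, 0.95, 0.8, 0.63, 0.1
R0 = Σ lx·mx = 0 + 0 + 4.8 + 3.8 + 4 + 1.89 + 0.1 = 14.59
Σ x·lx·mx = 47.05; T = 47.05/14.59 = 3.22481…
r ≈ ln(R0)/T = ln(14.59)/3.22481… = 0.83116… → 0.831

0.831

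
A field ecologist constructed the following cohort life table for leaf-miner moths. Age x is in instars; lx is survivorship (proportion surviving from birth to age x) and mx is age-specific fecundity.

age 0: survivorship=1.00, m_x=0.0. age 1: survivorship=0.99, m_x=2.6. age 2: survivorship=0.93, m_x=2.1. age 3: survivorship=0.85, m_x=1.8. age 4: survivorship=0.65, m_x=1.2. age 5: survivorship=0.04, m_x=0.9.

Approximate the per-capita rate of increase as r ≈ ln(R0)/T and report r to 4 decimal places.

0.9219

R0 = Σ lx·mx = 0 + 2.574 + 1.953 + 1.53 + 0.78 + 0.036 = 6.873
Σ x·lx·mx = 14.37; T = 14.37/6.873 = 2.09079…
r ≈ ln(R0)/T = ln(6.873)/2.09079… = 0.921948… → 0.9219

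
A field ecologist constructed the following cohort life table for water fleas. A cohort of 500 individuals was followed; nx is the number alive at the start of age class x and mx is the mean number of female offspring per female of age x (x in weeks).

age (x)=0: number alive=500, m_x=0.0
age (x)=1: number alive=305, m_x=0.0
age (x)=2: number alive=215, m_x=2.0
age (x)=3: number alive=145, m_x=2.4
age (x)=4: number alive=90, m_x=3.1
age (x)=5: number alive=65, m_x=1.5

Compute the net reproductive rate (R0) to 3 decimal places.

lx = nx/n0 = nx/500: 1, 0.61, 0.43, 0.29, 0.18, 0.13
lx·mx by age: 0, 0, 0.86, 0.696, 0.558, 0.195
R0 = Σ lx·mx = 2.309 → 2.309

2.309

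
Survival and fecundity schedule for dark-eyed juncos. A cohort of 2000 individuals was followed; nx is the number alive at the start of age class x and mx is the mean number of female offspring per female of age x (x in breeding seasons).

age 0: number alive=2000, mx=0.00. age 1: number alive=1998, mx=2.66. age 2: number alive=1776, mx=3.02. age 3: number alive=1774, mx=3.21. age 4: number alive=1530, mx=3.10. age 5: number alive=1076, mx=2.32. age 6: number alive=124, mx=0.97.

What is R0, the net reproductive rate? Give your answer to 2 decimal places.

lx = nx/n0 = nx/2000: 1, 0.999, 0.888, 0.887, 0.765, 0.538, 0.062
lx·mx by age: 0, 2.65734, 2.68176, 2.84727, 2.3715, 1.24816, 0.06014
R0 = Σ lx·mx = 11.86617 → 11.87

11.87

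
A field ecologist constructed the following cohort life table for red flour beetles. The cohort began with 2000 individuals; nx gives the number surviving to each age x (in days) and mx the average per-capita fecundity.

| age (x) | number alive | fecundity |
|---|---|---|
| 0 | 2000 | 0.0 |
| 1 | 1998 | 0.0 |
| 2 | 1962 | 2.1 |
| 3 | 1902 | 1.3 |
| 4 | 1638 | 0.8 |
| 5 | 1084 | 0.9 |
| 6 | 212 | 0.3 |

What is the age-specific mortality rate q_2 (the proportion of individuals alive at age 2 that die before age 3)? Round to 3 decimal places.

0.031

lx = nx/n0 = nx/2000: 1, 0.999, 0.981, 0.951, 0.819, 0.542, 0.106
q_2 = (l_2 − l_3) / l_2 = (0.981 − 0.951) / 0.981
     = 0.03 / 0.981 = 0.030581… → 0.031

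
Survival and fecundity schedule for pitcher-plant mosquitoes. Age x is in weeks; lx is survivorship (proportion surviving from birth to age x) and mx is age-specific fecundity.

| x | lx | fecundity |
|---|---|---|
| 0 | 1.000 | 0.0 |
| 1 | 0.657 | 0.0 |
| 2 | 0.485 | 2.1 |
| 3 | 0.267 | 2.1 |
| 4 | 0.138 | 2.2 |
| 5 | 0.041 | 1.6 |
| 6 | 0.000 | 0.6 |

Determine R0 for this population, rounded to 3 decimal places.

lx·mx by age: 0, 0, 1.0185, 0.5607, 0.3036, 0.0656, 0
R0 = Σ lx·mx = 1.9484 → 1.948

1.948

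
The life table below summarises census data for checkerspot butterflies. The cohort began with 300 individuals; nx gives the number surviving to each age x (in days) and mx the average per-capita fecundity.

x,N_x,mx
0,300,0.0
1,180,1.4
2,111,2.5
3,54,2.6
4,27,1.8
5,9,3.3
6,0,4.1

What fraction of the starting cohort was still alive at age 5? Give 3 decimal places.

l_5 = n_5/n_0 = 9/300 = 0.03 → 0.030

0.030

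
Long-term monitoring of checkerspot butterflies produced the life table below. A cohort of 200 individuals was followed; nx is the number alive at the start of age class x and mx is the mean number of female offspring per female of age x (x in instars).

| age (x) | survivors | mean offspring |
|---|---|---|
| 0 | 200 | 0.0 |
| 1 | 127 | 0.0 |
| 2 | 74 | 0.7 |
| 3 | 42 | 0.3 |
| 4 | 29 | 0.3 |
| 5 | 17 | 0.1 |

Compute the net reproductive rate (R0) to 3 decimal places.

lx = nx/n0 = nx/200: 1, 0.635, 0.37, 0.21, 0.145, 0.085
lx·mx by age: 0, 0, 0.259, 0.063, 0.0435, 0.0085
R0 = Σ lx·mx = 0.374 → 0.374

0.374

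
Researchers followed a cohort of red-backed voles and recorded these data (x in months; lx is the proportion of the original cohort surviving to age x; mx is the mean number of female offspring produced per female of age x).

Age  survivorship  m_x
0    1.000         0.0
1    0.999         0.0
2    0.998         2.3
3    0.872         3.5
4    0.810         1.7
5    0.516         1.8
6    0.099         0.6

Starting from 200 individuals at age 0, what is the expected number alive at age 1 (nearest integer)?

200

Expected survivors = N0 · l_1 = 200 × 0.999 = 199.8 → 200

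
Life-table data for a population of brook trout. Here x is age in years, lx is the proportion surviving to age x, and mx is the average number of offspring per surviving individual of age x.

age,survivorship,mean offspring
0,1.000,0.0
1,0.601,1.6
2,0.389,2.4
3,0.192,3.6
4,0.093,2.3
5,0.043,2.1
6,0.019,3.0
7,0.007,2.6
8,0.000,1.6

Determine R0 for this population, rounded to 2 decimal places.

2.97

lx·mx by age: 0, 0.9616, 0.9336, 0.6912, 0.2139, 0.0903, 0.057, 0.0182, 0
R0 = Σ lx·mx = 2.9658 → 2.97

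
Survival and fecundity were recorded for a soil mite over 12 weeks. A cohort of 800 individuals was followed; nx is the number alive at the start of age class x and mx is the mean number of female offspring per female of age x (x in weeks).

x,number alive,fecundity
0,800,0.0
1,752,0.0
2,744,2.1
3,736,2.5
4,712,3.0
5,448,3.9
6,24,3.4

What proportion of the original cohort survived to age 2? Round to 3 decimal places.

l_2 = n_2/n_0 = 744/800 = 0.93 → 0.930

0.930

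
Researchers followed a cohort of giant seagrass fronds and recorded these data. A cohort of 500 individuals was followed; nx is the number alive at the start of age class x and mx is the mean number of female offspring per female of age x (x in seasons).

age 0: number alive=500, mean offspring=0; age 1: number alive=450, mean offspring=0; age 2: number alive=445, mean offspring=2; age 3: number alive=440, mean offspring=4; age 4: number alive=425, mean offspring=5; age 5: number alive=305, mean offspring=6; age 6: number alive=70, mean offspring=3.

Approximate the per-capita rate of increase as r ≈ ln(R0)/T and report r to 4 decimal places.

0.6855

lx = nx/n0 = nx/500: 1, 0.9, 0.89, 0.88, 0.85, 0.61, 0.14
R0 = Σ lx·mx = 0 + 0 + 1.78 + 3.52 + 4.25 + 3.66 + 0.42 = 13.63
Σ x·lx·mx = 51.94; T = 51.94/13.63 = 3.81071…
r ≈ ln(R0)/T = ln(13.63)/3.81071… = 0.685508… → 0.6855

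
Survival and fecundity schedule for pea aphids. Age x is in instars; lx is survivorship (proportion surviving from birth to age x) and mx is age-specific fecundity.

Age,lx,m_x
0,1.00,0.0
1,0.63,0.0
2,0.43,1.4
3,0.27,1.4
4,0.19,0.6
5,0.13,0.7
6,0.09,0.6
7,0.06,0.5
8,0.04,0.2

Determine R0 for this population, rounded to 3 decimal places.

1.277

lx·mx by age: 0, 0, 0.602, 0.378, 0.114, 0.091, 0.054, 0.03, 0.008
R0 = Σ lx·mx = 1.277 → 1.277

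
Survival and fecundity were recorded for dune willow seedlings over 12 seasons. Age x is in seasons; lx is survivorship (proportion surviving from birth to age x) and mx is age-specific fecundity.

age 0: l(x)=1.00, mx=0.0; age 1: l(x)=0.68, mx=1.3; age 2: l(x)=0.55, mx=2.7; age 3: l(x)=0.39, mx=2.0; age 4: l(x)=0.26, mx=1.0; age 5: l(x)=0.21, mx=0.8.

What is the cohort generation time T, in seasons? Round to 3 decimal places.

lx·mx: 0, 0.884, 1.485, 0.78, 0.26, 0.168 → R0 = 3.577
x·lx·mx: 0, 0.884, 2.97, 2.34, 1.04, 0.84 → Σ = 8.074
T = 8.074 / 3.577 = 2.257199… → 2.257

2.257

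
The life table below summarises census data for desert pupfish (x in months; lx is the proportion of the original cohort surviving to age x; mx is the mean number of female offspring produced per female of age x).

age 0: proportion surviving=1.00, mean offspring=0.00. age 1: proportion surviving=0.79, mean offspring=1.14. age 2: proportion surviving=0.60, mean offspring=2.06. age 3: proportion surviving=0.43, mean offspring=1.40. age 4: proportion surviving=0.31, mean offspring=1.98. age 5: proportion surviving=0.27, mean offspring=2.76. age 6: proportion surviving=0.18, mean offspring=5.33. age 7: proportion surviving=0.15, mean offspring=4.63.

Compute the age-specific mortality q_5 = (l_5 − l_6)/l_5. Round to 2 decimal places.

q_5 = (l_5 − l_6) / l_5 = (0.27 − 0.18) / 0.27
     = 0.09 / 0.27 = 0.333333… → 0.33

0.33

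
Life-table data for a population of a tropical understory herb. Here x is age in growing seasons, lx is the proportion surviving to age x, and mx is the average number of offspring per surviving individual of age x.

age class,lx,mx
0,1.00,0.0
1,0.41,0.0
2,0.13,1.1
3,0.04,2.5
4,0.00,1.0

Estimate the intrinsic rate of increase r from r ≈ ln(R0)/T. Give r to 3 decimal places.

-0.587

R0 = Σ lx·mx = 0 + 0 + 0.143 + 0.1 + 0 = 0.243
Σ x·lx·mx = 0.586; T = 0.586/0.243 = 2.41152…
r ≈ ln(R0)/T = ln(0.243)/2.41152… = -0.58664… → -0.587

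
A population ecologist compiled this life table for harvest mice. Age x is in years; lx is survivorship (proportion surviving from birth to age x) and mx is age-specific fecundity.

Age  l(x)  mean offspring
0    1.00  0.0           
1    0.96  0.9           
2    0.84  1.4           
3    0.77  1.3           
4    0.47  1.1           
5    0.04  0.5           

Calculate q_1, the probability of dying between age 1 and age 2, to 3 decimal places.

0.125

q_1 = (l_1 − l_2) / l_1 = (0.96 − 0.84) / 0.96
     = 0.12 / 0.96 = 0.125 → 0.125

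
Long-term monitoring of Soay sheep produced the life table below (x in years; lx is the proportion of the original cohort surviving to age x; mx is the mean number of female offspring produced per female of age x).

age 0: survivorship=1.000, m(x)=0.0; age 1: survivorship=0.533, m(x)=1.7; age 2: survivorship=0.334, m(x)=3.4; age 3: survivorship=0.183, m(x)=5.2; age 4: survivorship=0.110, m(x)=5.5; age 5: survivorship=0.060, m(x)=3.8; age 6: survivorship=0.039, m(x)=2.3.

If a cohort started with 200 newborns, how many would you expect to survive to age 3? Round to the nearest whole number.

Expected survivors = N0 · l_3 = 200 × 0.183 = 36.6 → 37

37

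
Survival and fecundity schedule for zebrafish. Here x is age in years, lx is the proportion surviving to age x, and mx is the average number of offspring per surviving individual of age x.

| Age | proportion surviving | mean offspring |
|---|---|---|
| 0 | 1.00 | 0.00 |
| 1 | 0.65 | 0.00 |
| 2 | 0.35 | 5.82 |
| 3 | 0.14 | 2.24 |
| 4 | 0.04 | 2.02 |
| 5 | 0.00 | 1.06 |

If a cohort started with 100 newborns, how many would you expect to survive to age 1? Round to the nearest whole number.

Expected survivors = N0 · l_1 = 100 × 0.65 = 65 → 65

65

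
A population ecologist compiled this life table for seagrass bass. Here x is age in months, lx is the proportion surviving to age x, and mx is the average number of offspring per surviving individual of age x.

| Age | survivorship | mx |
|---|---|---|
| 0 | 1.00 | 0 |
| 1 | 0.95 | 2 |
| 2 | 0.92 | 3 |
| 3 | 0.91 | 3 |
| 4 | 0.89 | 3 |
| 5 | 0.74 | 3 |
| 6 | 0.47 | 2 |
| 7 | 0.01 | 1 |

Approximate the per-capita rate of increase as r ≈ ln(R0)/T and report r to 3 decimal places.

R0 = Σ lx·mx = 0 + 1.9 + 2.76 + 2.73 + 2.67 + 2.22 + 0.94 + 0.01 = 13.23
Σ x·lx·mx = 43.1; T = 43.1/13.23 = 3.25775…
r ≈ ln(R0)/T = ln(13.23)/3.25775… = 0.79272… → 0.793

0.793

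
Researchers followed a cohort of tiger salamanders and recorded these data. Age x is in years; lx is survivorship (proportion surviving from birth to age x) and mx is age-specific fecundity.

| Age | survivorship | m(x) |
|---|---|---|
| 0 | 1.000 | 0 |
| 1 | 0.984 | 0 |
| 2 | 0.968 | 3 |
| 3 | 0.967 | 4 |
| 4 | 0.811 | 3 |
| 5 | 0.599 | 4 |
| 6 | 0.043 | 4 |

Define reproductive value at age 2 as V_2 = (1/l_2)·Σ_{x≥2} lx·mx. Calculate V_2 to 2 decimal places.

12.16

lx·mx for x ≥ 2: 2.904, 3.868, 2.433, 2.396, 0.172 → sum = 11.773
V_2 = 11.773 / l_2 = 11.773 / 0.968 = 12.16219… → 12.16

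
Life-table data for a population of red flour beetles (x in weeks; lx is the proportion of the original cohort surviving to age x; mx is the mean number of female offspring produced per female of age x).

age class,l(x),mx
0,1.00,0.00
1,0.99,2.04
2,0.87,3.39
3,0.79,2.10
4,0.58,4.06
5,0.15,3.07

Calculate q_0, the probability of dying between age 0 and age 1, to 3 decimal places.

0.010

q_0 = (l_0 − l_1) / l_0 = (1 − 0.99) / 1
     = 0.01 / 1 = 0.01 → 0.010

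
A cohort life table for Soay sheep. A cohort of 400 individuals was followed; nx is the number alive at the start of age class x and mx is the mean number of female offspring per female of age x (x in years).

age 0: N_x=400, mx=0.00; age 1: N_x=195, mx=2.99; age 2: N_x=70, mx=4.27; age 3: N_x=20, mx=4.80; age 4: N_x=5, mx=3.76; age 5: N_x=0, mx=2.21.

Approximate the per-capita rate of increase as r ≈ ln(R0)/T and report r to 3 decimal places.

0.589

lx = nx/n0 = nx/400: 1, 0.4875, 0.175, 0.05, 0.0125, 0
R0 = Σ lx·mx = 0 + 1.45763… + 0.74725 + 0.24 + 0.047… + 0 = 2.491875
Σ x·lx·mx = 3.860125; T = 3.860125/2.491875 = 1.54908…
r ≈ ln(R0)/T = ln(2.491875)/1.54908… = 0.5894… → 0.589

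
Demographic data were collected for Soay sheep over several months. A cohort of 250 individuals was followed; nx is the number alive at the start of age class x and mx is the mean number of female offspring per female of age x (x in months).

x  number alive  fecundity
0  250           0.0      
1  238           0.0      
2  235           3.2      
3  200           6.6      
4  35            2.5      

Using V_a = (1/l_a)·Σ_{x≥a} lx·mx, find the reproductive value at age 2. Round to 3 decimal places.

lx = nx/n0 = nx/250: 1, 0.952, 0.94, 0.8, 0.14
lx·mx for x ≥ 2: 3.008, 5.28, 0.35 → sum = 8.638
V_2 = 8.638 / l_2 = 8.638 / 0.94 = 9.189362… → 9.189

9.189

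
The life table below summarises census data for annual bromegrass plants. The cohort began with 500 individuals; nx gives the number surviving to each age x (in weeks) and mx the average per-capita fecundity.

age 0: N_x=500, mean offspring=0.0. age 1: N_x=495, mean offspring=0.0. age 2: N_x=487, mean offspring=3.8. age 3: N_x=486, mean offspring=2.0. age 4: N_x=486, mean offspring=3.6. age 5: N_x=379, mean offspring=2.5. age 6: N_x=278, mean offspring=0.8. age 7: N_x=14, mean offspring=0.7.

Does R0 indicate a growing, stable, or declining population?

growing

lx = nx/n0 = nx/500: 1, 0.99, 0.974, 0.972, 0.972, 0.758, 0.556, 0.028
R0 = Σ lx·mx = 0 + 0 + 3.7012 + 1.944 + 3.4992 + 1.895 + 0.4448 + 0.0196 = 11.5038
R0 > 1, so the population is growing.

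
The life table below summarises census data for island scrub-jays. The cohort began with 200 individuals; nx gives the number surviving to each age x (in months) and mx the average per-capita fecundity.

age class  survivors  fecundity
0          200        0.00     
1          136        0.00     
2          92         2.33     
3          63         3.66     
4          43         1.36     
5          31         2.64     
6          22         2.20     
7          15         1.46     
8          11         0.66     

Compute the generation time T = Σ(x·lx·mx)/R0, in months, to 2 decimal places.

3.42

lx = nx/n0 = nx/200: 1, 0.68, 0.46, 0.315, 0.215, 0.155, 0.11, 0.075, 0.055
lx·mx: 0, 0, 1.0718, 1.1529, 0.2924, 0.4092, 0.242, 0.1095, 0.0363 → R0 = 3.3141
x·lx·mx: 0, 0, 2.1436, 3.4587, 1.1696, 2.046, 1.452, 0.7665, 0.2904 → Σ = 11.3268
T = 11.3268 / 3.3141 = 3.41776… → 3.42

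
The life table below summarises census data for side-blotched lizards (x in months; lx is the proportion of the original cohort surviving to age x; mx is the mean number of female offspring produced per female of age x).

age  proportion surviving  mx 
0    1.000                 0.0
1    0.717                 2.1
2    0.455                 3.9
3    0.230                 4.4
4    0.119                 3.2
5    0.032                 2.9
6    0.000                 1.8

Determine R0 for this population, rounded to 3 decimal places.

lx·mx by age: 0, 1.5057, 1.7745, 1.012, 0.3808, 0.0928, 0
R0 = Σ lx·mx = 4.7658 → 4.766

4.766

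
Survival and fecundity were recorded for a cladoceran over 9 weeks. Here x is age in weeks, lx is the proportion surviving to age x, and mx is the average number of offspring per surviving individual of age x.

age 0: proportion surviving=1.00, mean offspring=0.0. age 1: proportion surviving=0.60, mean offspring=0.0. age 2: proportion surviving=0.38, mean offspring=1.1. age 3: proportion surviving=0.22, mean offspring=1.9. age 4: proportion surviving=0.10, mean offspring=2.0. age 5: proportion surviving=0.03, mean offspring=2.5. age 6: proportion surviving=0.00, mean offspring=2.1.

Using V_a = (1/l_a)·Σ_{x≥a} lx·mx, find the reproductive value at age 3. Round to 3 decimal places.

3.150

lx·mx for x ≥ 3: 0.418, 0.2, 0.075, 0 → sum = 0.693
V_3 = 0.693 / l_3 = 0.693 / 0.22 = 3.15 → 3.150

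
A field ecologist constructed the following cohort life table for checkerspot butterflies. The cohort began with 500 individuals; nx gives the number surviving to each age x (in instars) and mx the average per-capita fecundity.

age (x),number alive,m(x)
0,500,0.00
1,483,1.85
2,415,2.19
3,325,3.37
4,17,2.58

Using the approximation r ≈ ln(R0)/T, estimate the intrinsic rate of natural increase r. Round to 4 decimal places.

0.8445

lx = nx/n0 = nx/500: 1, 0.966, 0.83, 0.65, 0.034
R0 = Σ lx·mx = 0 + 1.7871 + 1.8177 + 2.1905 + 0.08772 = 5.88302
Σ x·lx·mx = 12.34488; T = 12.34488/5.88302 = 2.09839…
r ≈ ln(R0)/T = ln(5.88302)/2.09839… = 0.84449… → 0.8445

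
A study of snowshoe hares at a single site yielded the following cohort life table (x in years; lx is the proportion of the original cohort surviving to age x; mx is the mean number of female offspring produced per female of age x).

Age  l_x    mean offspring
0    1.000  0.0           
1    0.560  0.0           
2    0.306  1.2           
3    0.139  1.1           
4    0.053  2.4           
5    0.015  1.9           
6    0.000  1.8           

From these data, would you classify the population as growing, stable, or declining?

R0 = Σ lx·mx = 0 + 0 + 0.3672 + 0.1529 + 0.1272 + 0.0285 + 0 = 0.6758
R0 < 1, so the population is declining.

declining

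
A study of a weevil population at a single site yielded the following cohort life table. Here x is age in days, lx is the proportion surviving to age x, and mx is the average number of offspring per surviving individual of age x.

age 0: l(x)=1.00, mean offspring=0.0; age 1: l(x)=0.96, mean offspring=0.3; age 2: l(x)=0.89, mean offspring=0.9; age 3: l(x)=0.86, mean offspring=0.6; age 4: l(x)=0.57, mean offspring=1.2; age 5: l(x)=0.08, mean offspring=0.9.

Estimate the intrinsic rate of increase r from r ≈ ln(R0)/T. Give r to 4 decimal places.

R0 = Σ lx·mx = 0 + 0.288 + 0.801 + 0.516 + 0.684 + 0.072 = 2.361
Σ x·lx·mx = 6.534; T = 6.534/2.361 = 2.76747…
r ≈ ln(R0)/T = ln(2.361)/2.76747… = 0.310422… → 0.3104

0.3104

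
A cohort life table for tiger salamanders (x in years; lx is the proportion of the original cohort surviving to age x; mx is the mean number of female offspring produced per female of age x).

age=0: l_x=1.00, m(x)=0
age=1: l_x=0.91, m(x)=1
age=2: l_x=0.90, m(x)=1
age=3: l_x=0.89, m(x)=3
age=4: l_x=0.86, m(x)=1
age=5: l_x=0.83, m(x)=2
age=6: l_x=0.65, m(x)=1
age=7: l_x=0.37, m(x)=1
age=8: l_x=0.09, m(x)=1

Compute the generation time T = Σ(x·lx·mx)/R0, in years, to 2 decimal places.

3.66

lx·mx: 0, 0.91, 0.9, 2.67, 0.86, 1.66, 0.65, 0.37, 0.09 → R0 = 8.11
x·lx·mx: 0, 0.91, 1.8, 8.01, 3.44, 8.3, 3.9, 2.59, 0.72 → Σ = 29.67
T = 29.67 / 8.11 = 3.658446… → 3.66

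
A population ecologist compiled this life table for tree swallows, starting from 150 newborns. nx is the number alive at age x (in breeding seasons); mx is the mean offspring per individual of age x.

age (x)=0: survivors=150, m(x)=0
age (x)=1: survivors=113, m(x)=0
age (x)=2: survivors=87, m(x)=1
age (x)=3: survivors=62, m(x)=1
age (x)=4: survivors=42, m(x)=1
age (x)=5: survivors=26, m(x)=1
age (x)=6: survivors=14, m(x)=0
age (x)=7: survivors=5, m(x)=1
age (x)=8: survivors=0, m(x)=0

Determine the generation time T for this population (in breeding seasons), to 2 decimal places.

lx = nx/n0 = nx/150: 1, 0.75333…, 0.58, 0.41333…, 0.28, 0.17333…, 0.09333…, 0.03333…, 0
lx·mx: 0, 0, 0.58, 0.413333…, 0.28, 0.173333…, 0, 0.033333…, 0 → R0 = 1.48…
x·lx·mx: 0, 0, 1.16, 1.24…, 1.12, 0.866667…, 0, 0.233333…, 0 → Σ = 4.62…
T = 4.62… / 1.48… = 3.121622… → 3.12

3.12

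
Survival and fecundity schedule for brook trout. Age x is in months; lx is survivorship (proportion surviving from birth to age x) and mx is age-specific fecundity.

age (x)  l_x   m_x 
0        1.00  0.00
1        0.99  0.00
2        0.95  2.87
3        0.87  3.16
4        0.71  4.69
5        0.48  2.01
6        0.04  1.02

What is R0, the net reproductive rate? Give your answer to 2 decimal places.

9.81

lx·mx by age: 0, 0, 2.7265, 2.7492, 3.3299, 0.9648, 0.0408
R0 = Σ lx·mx = 9.8112 → 9.81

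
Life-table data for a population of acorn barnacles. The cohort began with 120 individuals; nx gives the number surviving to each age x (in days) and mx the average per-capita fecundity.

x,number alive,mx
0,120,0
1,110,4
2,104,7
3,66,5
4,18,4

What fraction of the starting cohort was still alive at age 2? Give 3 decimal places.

l_2 = n_2/n_0 = 104/120 = 0.866667… → 0.867

0.867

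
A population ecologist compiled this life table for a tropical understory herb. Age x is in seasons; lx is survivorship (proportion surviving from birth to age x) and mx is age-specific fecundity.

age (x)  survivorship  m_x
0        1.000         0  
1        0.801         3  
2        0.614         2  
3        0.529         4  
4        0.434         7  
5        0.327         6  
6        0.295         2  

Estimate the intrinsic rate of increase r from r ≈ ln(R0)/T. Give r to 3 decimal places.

R0 = Σ lx·mx = 0 + 2.403 + 1.228 + 2.116 + 3.038 + 1.962 + 0.59 = 11.337
Σ x·lx·mx = 36.709; T = 36.709/11.337 = 3.23798…
r ≈ ln(R0)/T = ln(11.337)/3.23798… = 0.74987… → 0.750

0.750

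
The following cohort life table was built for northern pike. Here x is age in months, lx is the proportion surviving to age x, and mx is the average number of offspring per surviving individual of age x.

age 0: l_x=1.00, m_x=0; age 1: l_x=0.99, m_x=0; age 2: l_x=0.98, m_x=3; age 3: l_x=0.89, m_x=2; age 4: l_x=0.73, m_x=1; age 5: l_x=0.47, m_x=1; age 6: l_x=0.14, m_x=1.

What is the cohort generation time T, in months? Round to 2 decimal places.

2.86

lx·mx: 0, 0, 2.94, 1.78, 0.73, 0.47, 0.14 → R0 = 6.06
x·lx·mx: 0, 0, 5.88, 5.34, 2.92, 2.35, 0.84 → Σ = 17.33
T = 17.33 / 6.06 = 2.859736… → 2.86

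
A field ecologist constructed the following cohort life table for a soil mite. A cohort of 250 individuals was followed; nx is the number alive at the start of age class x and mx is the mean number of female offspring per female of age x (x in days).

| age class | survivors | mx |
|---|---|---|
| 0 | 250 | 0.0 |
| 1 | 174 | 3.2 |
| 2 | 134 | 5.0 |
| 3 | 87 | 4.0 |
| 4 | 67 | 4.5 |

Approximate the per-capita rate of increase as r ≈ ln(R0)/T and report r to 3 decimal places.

0.912

lx = nx/n0 = nx/250: 1, 0.696, 0.536, 0.348, 0.268
R0 = Σ lx·mx = 0 + 2.2272 + 2.68 + 1.392 + 1.206 = 7.5052
Σ x·lx·mx = 16.5872; T = 16.5872/7.5052 = 2.21009…
r ≈ ln(R0)/T = ln(7.5052)/2.21009… = 0.912… → 0.912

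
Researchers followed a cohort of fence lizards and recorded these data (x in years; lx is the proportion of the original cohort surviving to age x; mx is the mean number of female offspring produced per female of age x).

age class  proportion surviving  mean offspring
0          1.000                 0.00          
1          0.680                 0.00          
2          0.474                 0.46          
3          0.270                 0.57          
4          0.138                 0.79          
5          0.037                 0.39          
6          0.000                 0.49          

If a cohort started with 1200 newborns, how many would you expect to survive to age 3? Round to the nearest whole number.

Expected survivors = N0 · l_3 = 1200 × 0.270 = 324 → 324

324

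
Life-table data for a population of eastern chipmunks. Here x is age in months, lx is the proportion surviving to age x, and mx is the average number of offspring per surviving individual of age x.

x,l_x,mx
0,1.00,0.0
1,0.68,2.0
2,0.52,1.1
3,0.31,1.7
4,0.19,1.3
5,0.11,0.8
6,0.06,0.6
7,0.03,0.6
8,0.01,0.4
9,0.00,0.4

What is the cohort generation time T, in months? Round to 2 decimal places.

2.06

lx·mx: 0, 1.36, 0.572, 0.527, 0.247, 0.088, 0.036, 0.018, 0.004, 0 → R0 = 2.852
x·lx·mx: 0, 1.36, 1.144, 1.581, 0.988, 0.44, 0.216, 0.126, 0.032, 0 → Σ = 5.887
T = 5.887 / 2.852 = 2.064165… → 2.06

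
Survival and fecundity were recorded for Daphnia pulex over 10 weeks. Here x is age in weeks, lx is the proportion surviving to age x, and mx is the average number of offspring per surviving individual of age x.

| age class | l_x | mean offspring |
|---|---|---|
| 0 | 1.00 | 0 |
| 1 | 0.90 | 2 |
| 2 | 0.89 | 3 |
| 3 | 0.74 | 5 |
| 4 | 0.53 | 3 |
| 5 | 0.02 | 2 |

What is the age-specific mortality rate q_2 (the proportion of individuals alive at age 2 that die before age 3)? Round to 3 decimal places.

q_2 = (l_2 − l_3) / l_2 = (0.89 − 0.74) / 0.89
     = 0.15 / 0.89 = 0.168539… → 0.169

0.169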